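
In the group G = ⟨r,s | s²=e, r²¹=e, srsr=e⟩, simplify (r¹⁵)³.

Compute successive powers of (r¹⁵), reducing at each step:
  (r¹⁵)²: (r¹⁵) · r¹⁵ = r⁹
  (r¹⁵)³: (r⁹) · r¹⁵ = r³

Answer: r³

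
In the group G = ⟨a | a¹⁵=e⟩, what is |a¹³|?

Compute successive powers until reaching e:
  (a¹³)¹ = a¹³, (a¹³)² = a¹¹, (a¹³)³ = a⁹, (a¹³)⁴ = a⁷, (a¹³)⁵ = a⁵, (a¹³)⁶ = a³, (a¹³)⁷ = a, (a¹³)⁸ = a¹⁴, (a¹³)⁹ = a¹², (a¹³)¹⁰ = a¹⁰, (a¹³)¹¹ = a⁸, (a¹³)¹² = a⁶, (a¹³)¹³ = a⁴, (a¹³)¹⁴ = a², (a¹³)¹⁵ = e.
The smallest positive k with (a¹³)ᵏ = e is 15.

Answer: 15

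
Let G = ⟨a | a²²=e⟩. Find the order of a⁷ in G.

Compute successive powers until reaching e:
  (a⁷)¹ = a⁷, (a⁷)² = a¹⁴, (a⁷)³ = a²¹, (a⁷)⁴ = a⁶, (a⁷)⁵ = a¹³, (a⁷)⁶ = a²⁰, (a⁷)⁷ = a⁵, (a⁷)⁸ = a¹², (a⁷)⁹ = a¹⁹, (a⁷)¹⁰ = a⁴, (a⁷)¹¹ = a¹¹, (a⁷)¹² = a¹⁸, (a⁷)¹³ = a³, (a⁷)¹⁴ = a¹⁰, (a⁷)¹⁵ = a¹⁷, (a⁷)¹⁶ = a², (a⁷)¹⁷ = a⁹, (a⁷)¹⁸ = a¹⁶, (a⁷)¹⁹ = a, (a⁷)²⁰ = a⁸, (a⁷)²¹ = a¹⁵, (a⁷)²² = e.
The smallest positive k with (a⁷)ᵏ = e is 22.

Answer: 22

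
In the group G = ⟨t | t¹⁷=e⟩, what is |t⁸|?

Compute successive powers until reaching e:
  (t⁸)¹ = t⁸, (t⁸)² = t¹⁶, (t⁸)³ = t⁷, (t⁸)⁴ = t¹⁵, (t⁸)⁵ = t⁶, (t⁸)⁶ = t¹⁴, (t⁸)⁷ = t⁵, (t⁸)⁸ = t¹³, (t⁸)⁹ = t⁴, (t⁸)¹⁰ = t¹², (t⁸)¹¹ = t³, (t⁸)¹² = t¹¹, (t⁸)¹³ = t², (t⁸)¹⁴ = t¹⁰, (t⁸)¹⁵ = t, (t⁸)¹⁶ = t⁹, (t⁸)¹⁷ = e.
The smallest positive k with (t⁸)ᵏ = e is 17.

Answer: 17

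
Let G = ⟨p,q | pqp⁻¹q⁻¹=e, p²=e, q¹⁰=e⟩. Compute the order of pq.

Compute successive powers until reaching e:
  (pq)¹ = pq, (pq)² = q², (pq)³ = pq³, (pq)⁴ = q⁴, (pq)⁵ = pq⁵, (pq)⁶ = q⁶, (pq)⁷ = pq⁷, (pq)⁸ = q⁸, (pq)⁹ = pq⁹, (pq)¹⁰ = e.
The smallest positive k with (pq)ᵏ = e is 10.

Answer: 10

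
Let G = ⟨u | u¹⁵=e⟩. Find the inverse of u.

The order of u is 15 (smallest k with uᵏ = e), so u⁻¹ = u¹⁴ = u¹⁴.
Check: u · (u¹⁴) → u · u¹⁴ = e, giving e as required.

Answer: u¹⁴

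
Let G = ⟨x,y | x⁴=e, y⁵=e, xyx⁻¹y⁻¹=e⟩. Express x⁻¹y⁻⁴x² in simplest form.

Multiply left to right, reducing at each step:
  (x³) · y⁻⁴ = x³y
  (x³y) · x² = xy

Answer: xy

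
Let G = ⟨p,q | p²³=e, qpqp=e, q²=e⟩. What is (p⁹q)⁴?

Compute successive powers of (p⁹q), reducing at each step:
  (p⁹q)²: (p⁹q) · p⁹ = q;   q · q = e
  (p⁹q)³: e · p⁹ = p⁹;   (p⁹) · q = p⁹q
  (p⁹q)⁴: (p⁹q) · p⁹ = q;   q · q = e

Answer: e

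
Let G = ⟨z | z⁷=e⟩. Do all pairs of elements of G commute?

G has a single generator, so G is cyclic and hence abelian.

Answer: Yes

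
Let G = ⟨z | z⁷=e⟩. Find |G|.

G is generated by a single element, so G is cyclic. The relator gives z⁷ = e and no smaller power is forced to be e, so the 7 powers {e, z, z², z³, z⁴, z⁵, z⁶} are distinct. Hence |G| = 7.

Answer: 7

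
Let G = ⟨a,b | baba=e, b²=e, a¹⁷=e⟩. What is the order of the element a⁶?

Compute successive powers until reaching e:
  (a⁶)¹ = a⁶, (a⁶)² = a¹², (a⁶)³ = a, (a⁶)⁴ = a⁷, (a⁶)⁵ = a¹³, (a⁶)⁶ = a², (a⁶)⁷ = a⁸, (a⁶)⁸ = a¹⁴, (a⁶)⁹ = a³, (a⁶)¹⁰ = a⁹, (a⁶)¹¹ = a¹⁵, (a⁶)¹² = a⁴, (a⁶)¹³ = a¹⁰, (a⁶)¹⁴ = a¹⁶, (a⁶)¹⁵ = a⁵, (a⁶)¹⁶ = a¹¹, (a⁶)¹⁷ = e.
The smallest positive k with (a⁶)ᵏ = e is 17.

Answer: 17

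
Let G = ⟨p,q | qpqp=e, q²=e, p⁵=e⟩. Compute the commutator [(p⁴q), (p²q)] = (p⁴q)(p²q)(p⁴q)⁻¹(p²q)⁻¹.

[(p⁴q), (p²q)] = (p⁴q)·(p²q)·(p⁴q)⁻¹·(p²q)⁻¹.
  (p⁴q) · (p²q) = p²
  (p²) · (p⁴q) = pq
  (pq) · (p²q) = p⁴

Answer: p⁴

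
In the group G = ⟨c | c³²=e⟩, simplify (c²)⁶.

Compute successive powers of (c²), reducing at each step:
  (c²)²: (c²) · c² = c⁴
  (c²)³: (c⁴) · c² = c⁶
  (c²)⁴: (c⁶) · c² = c⁸
  (c²)⁵: (c⁸) · c² = c¹⁰
  (c²)⁶: (c¹⁰) · c² = c¹²

Answer: c¹²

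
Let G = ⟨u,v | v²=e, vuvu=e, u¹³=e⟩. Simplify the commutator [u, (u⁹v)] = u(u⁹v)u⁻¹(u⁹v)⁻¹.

[u, (u⁹v)] = u·(u⁹v)·u⁻¹·(u⁹v)⁻¹.
  u · (u⁹v) = u¹⁰v
  (u¹⁰v) · (u¹²) = u¹¹v
  (u¹¹v) · (u⁹v) = u²

Answer: u²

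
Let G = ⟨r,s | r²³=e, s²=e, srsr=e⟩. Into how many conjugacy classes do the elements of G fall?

The conjugacy classes (representative and size) are:
  [e] (size 1), [r] (size 2), [r²¹] (size 2), [r²⁰] (size 2), [r⁴] (size 2), [r¹⁸] (size 2), [r⁶] (size 2), [r¹⁶] (size 2), [r⁸] (size 2), [r⁹] (size 2), [r¹⁰] (size 2), [r¹²] (size 2), [r¹⁸s] (size 23).
Class equation: 1 + 2 + 2 + 2 + 2 + 2 + 2 + 2 + 2 + 2 + 2 + 2 + 23 = 46 = |G|. So G has 13 conjugacy classes.

Answer: 13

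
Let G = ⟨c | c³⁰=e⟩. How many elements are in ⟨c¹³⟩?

|⟨c¹³⟩| equals the order of c¹³. Compute successive powers until reaching e:
  (c¹³)¹ = c¹³, (c¹³)² = c²⁶, (c¹³)³ = c⁹, (c¹³)⁴ = c²², (c¹³)⁵ = c⁵, (c¹³)⁶ = c¹⁸, (c¹³)⁷ = c, (c¹³)⁸ = c¹⁴, (c¹³)⁹ = c²⁷, (c¹³)¹⁰ = c¹⁰, (c¹³)¹¹ = c²³, (c¹³)¹² = c⁶, (c¹³)¹³ = c¹⁹, (c¹³)¹⁴ = c², (c¹³)¹⁵ = c¹⁵, (c¹³)¹⁶ = c²⁸, (c¹³)¹⁷ = c¹¹, (c¹³)¹⁸ = c²⁴, (c¹³)¹⁹ = c⁷, (c¹³)²⁰ = c²⁰, (c¹³)²¹ = c³, (c¹³)²² = c¹⁶, (c¹³)²³ = c²⁹, (c¹³)²⁴ = c¹², (c¹³)²⁵ = c²⁵, (c¹³)²⁶ = c⁸, (c¹³)²⁷ = c²¹, (c¹³)²⁸ = c⁴, (c¹³)²⁹ = c¹⁷, (c¹³)³⁰ = e.
The smallest positive k with (c¹³)ᵏ = e is 30, so |⟨c¹³⟩| = 30.

Answer: 30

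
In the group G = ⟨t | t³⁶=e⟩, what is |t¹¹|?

Compute successive powers until reaching e:
  (t¹¹)¹ = t¹¹, (t¹¹)² = t²², (t¹¹)³ = t³³, (t¹¹)⁴ = t⁸, (t¹¹)⁵ = t¹⁹, (t¹¹)⁶ = t³⁰, (t¹¹)⁷ = t⁵, (t¹¹)⁸ = t¹⁶, (t¹¹)⁹ = t²⁷, (t¹¹)¹⁰ = t², (t¹¹)¹¹ = t¹³, (t¹¹)¹² = t²⁴, (t¹¹)¹³ = t³⁵, (t¹¹)¹⁴ = t¹⁰, (t¹¹)¹⁵ = t²¹, (t¹¹)¹⁶ = t³², (t¹¹)¹⁷ = t⁷, (t¹¹)¹⁸ = t¹⁸, (t¹¹)¹⁹ = t²⁹, (t¹¹)²⁰ = t⁴, (t¹¹)²¹ = t¹⁵, (t¹¹)²² = t²⁶, (t¹¹)²³ = t, (t¹¹)²⁴ = t¹², (t¹¹)²⁵ = t²³, (t¹¹)²⁶ = t³⁴, (t¹¹)²⁷ = t⁹, (t¹¹)²⁸ = t²⁰, (t¹¹)²⁹ = t³¹, (t¹¹)³⁰ = t⁶, (t¹¹)³¹ = t¹⁷, (t¹¹)³² = t²⁸, (t¹¹)³³ = t³, (t¹¹)³⁴ = t¹⁴, (t¹¹)³⁵ = t²⁵, (t¹¹)³⁶ = e.
The smallest positive k with (t¹¹)ᵏ = e is 36.

Answer: 36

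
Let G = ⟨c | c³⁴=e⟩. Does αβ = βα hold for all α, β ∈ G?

G has a single generator, so G is cyclic and hence abelian.

Answer: Yes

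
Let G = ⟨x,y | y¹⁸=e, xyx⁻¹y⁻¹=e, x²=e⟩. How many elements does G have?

Enumerate words in the generators, reducing via the relations: the distinct elements are
  {e, x, y, xy, y², y³, y⁴, y⁵, y⁶, y⁷, y⁸, y⁹, xy², xy³, xy⁴, xy⁵, xy⁶, xy⁷, xy⁸, xy⁹, y¹², y¹³, y¹¹, y¹⁰, y¹⁴, y¹⁵, y¹⁶, y¹⁷, xy¹², xy¹³, xy¹¹, xy¹⁰, xy¹⁴, xy¹⁵, xy¹⁶, xy¹⁷}.
No further products give new elements, so |G| = 36.

Answer: 36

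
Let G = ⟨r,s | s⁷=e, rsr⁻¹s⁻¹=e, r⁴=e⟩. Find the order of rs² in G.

Compute successive powers until reaching e:
  (rs²)¹ = rs², (rs²)² = r²s⁴, (rs²)³ = r³s⁶, (rs²)⁴ = s, (rs²)⁵ = rs³, (rs²)⁶ = r²s⁵, (rs²)⁷ = r³, (rs²)⁸ = s², (rs²)⁹ = rs⁴, (rs²)¹⁰ = r²s⁶, (rs²)¹¹ = r³s, (rs²)¹² = s³, (rs²)¹³ = rs⁵, (rs²)¹⁴ = r², (rs²)¹⁵ = r³s², (rs²)¹⁶ = s⁴, (rs²)¹⁷ = rs⁶, (rs²)¹⁸ = r²s, (rs²)¹⁹ = r³s³, (rs²)²⁰ = s⁵, (rs²)²¹ = r, (rs²)²² = r²s², (rs²)²³ = r³s⁴, (rs²)²⁴ = s⁶, (rs²)²⁵ = rs, (rs²)²⁶ = r²s³, (rs²)²⁷ = r³s⁵, (rs²)²⁸ = e.
The smallest positive k with (rs²)ᵏ = e is 28.

Answer: 28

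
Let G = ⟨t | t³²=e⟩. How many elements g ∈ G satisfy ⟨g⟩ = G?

G is cyclic of order 32. An element generates G iff its order is 32, and a cyclic group of order 32 has exactly φ(32) = 16 such elements.

Answer: 16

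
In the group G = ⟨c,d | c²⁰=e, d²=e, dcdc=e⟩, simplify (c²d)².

Compute successive powers of (c²d), reducing at each step:
  (c²d)²: (c²d) · c² = d;   d · d = e

Answer: e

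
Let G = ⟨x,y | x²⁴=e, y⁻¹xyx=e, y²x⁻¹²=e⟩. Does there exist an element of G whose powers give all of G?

Every cyclic group is abelian. But x·y = xy while y·x = x¹¹y⁻¹, so x·y ≠ y·x and G is not abelian. Hence G is not cyclic.

Answer: No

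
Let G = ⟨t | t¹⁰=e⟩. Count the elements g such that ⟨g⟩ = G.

G is cyclic of order 10. An element generates G iff its order is 10, and a cyclic group of order 10 has exactly φ(10) = 4 such elements.

Answer: 4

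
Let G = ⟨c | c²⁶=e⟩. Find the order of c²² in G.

Compute successive powers until reaching e:
  (c²²)¹ = c²², (c²²)² = c¹⁸, (c²²)³ = c¹⁴, (c²²)⁴ = c¹⁰, (c²²)⁵ = c⁶, (c²²)⁶ = c², (c²²)⁷ = c²⁴, (c²²)⁸ = c²⁰, (c²²)⁹ = c¹⁶, (c²²)¹⁰ = c¹², (c²²)¹¹ = c⁸, (c²²)¹² = c⁴, (c²²)¹³ = e.
The smallest positive k with (c²²)ᵏ = e is 13.

Answer: 13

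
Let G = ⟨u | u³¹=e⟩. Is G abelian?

G has a single generator, so G is cyclic and hence abelian.

Answer: Yes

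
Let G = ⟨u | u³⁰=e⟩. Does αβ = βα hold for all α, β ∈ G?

G has a single generator, so G is cyclic and hence abelian.

Answer: Yes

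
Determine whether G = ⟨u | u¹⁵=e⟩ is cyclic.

|G| = 15. The element u has order 15 (its powers give 15 distinct elements), so ⟨u⟩ = G and G is cyclic.

Answer: Yes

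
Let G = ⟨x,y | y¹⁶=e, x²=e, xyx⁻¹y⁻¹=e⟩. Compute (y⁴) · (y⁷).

Compute (y⁴) · (y⁷) by multiplying left to right and reducing via the relations at each step:
  (y⁴) · y⁷ = y¹¹

Answer: y¹¹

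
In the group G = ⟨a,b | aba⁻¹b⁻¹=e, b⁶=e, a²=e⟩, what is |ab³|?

Compute successive powers until reaching e:
  (ab³)¹ = ab³, (ab³)² = e.
The smallest positive k with (ab³)ᵏ = e is 2.

Answer: 2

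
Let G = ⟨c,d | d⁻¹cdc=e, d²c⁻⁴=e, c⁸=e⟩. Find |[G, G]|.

G' = [G, G] is generated by all commutators. The generator-pair commutators are: [c, d] = c².
The subgroup they normally generate is {e, c², c⁴, c⁶}, of order 4.
Check: |G/G'| = 16/4 = 4 is the order of the abelianisation.

Answer: 4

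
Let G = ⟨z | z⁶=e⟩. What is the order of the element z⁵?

Compute successive powers until reaching e:
  (z⁵)¹ = z⁵, (z⁵)² = z⁴, (z⁵)³ = z³, (z⁵)⁴ = z², (z⁵)⁵ = z, (z⁵)⁶ = e.
The smallest positive k with (z⁵)ᵏ = e is 6.

Answer: 6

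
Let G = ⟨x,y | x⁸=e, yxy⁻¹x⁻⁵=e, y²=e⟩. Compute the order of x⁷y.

Compute successive powers until reaching e:
  (x⁷y)¹ = x⁷y, (x⁷y)² = x², (x⁷y)³ = xy, (x⁷y)⁴ = x⁴, (x⁷y)⁵ = x³y, (x⁷y)⁶ = x⁶, (x⁷y)⁷ = x⁵y, (x⁷y)⁸ = e.
The smallest positive k with (x⁷y)ᵏ = e is 8.

Answer: 8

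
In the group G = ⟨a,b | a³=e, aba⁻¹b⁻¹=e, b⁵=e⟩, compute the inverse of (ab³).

The order of (ab³) is 15 (smallest k with (ab³)ᵏ = e), so (ab³)⁻¹ = (ab³)¹⁴ = a²b².
Check: (ab³) · (a²b²) → (ab³) · a² = b³;   (b³) · b² = e, giving e as required.

Answer: a²b²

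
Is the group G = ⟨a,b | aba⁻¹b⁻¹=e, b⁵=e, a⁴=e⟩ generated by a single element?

|G| = 20. The element ab has order 20 (its powers give 20 distinct elements), so ⟨ab⟩ = G and G is cyclic.

Answer: Yes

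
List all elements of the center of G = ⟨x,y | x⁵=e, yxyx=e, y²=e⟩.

An element z ∈ Z(G) iff z commutes with every generator.
For example e is central: e·x = x = x·e; e·y = y = y·e.
Whereas x ∉ Z(G) since x·y = xy ≠ x⁴y = y·x.
Checking each of the 10 elements this way gives Z(G) = {e}, of order 1.

Answer: {e}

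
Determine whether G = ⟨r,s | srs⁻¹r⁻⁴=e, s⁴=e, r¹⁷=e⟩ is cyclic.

Every cyclic group is abelian. But r·s = rs while s·r = r⁴s, so r·s ≠ s·r and G is not abelian. Hence G is not cyclic.

Answer: No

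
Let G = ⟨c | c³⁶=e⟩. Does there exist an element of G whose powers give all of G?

|G| = 36. The element c has order 36 (its powers give 36 distinct elements), so ⟨c⟩ = G and G is cyclic.

Answer: Yes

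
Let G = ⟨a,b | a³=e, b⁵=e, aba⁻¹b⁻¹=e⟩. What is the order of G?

Enumerate words in the generators, reducing via the relations: the distinct elements are
  {a, b, e, ab, a², b², b³, b⁴, ab², ab³, ab⁴, a²b, a²b², a²b³, a²b⁴}.
No further products give new elements, so |G| = 15.

Answer: 15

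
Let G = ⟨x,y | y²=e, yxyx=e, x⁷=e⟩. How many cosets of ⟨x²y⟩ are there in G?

First find ord(x²y) by computing successive powers:
  (x²y)¹ = x²y, (x²y)² = e.
So |⟨x²y⟩| = ord(x²y) = 2. With |G| = 14, by Lagrange [G : ⟨x²y⟩] = 14/2 = 7.

Answer: 7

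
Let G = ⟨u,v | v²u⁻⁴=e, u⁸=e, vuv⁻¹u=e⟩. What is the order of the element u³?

Compute successive powers until reaching e:
  (u³)¹ = u³, (u³)² = u⁶, (u³)³ = u, (u³)⁴ = u⁴, (u³)⁵ = u⁷, (u³)⁶ = u², (u³)⁷ = u⁵, (u³)⁸ = e.
The smallest positive k with (u³)ᵏ = e is 8.

Answer: 8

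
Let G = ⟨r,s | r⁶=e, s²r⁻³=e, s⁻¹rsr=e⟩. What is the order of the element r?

Compute successive powers until reaching e:
  r¹ = r, r² = r², r³ = r³, r⁴ = r⁴, r⁵ = r⁵, r⁶ = e.
The smallest positive k with rᵏ = e is 6.

Answer: 6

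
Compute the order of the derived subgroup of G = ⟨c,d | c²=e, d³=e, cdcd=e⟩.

G' = [G, G] is generated by all commutators. The generator-pair commutators are: [c, d] = d.
The subgroup they normally generate is {e, d, d²}, of order 3.
Check: |G/G'| = 6/3 = 2 is the order of the abelianisation.

Answer: 3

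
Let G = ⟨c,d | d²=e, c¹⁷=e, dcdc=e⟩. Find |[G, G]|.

G' = [G, G] is generated by all commutators. The generator-pair commutators are: [c, d] = c².
The subgroup they normally generate is {e, c, c², c³, c⁴, c⁵, c⁶, c⁷, c⁸, c⁹, c¹⁰, c¹¹, c¹², c¹³, c¹⁴, c¹⁵, c¹⁶}, of order 17.
Check: |G/G'| = 34/17 = 2 is the order of the abelianisation.

Answer: 17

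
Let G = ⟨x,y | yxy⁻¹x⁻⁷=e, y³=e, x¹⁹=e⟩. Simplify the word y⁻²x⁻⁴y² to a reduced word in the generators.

Multiply left to right, reducing at each step:
  y · x⁻⁴ = x¹⁰y
  (x¹⁰y) · y² = x¹⁰

Answer: x¹⁰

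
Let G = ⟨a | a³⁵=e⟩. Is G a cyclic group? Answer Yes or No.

|G| = 35. The element a has order 35 (its powers give 35 distinct elements), so ⟨a⟩ = G and G is cyclic.

Answer: Yes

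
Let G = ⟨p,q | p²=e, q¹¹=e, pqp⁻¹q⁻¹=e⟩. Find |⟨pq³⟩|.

|⟨pq³⟩| equals the order of pq³. Compute successive powers until reaching e:
  (pq³)¹ = pq³, (pq³)² = q⁶, (pq³)³ = pq⁹, (pq³)⁴ = q, (pq³)⁵ = pq⁴, (pq³)⁶ = q⁷, (pq³)⁷ = pq¹⁰, (pq³)⁸ = q², (pq³)⁹ = pq⁵, (pq³)¹⁰ = q⁸, (pq³)¹¹ = p, (pq³)¹² = q³, (pq³)¹³ = pq⁶, (pq³)¹⁴ = q⁹, (pq³)¹⁵ = pq, (pq³)¹⁶ = q⁴, (pq³)¹⁷ = pq⁷, (pq³)¹⁸ = q¹⁰, (pq³)¹⁹ = pq², (pq³)²⁰ = q⁵, (pq³)²¹ = pq⁸, (pq³)²² = e.
The smallest positive k with (pq³)ᵏ = e is 22, so |⟨pq³⟩| = 22.

Answer: 22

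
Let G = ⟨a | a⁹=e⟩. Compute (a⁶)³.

Compute successive powers of (a⁶), reducing at each step:
  (a⁶)²: (a⁶) · a⁶ = a³
  (a⁶)³: (a³) · a⁶ = e

Answer: e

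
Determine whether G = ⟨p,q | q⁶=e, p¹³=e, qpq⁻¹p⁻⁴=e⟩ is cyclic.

Every cyclic group is abelian. But p·q = pq while q·p = p⁴q, so p·q ≠ q·p and G is not abelian. Hence G is not cyclic.

Answer: No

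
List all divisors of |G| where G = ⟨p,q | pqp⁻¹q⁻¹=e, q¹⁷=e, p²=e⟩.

|G| = 34 = 2 · 17. By Lagrange's theorem the order of any subgroup divides 34; the divisors of 34 are 1, 2, 17, 34.

Answer: 1, 2, 17, 34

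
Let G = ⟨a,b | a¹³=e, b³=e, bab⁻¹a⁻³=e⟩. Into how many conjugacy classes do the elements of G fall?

The conjugacy classes (representative and size) are:
  [e] (size 1), [a] (size 3), [a⁵] (size 3), [a¹⁰] (size 3), [a⁸] (size 3), [a¹⁰b] (size 13), [a⁷b²] (size 13).
Class equation: 1 + 3 + 3 + 3 + 3 + 13 + 13 = 39 = |G|. So G has 7 conjugacy classes.

Answer: 7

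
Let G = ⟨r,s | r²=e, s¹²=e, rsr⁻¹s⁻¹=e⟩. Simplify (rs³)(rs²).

Compute (rs³) · (rs²) by multiplying left to right and reducing via the relations at each step:
  (rs³) · r = s³
  (s³) · s² = s⁵

Answer: s⁵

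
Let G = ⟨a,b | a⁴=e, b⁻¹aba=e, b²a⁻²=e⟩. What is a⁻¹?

The order of a is 4 (smallest k with aᵏ = e), so a⁻¹ = a³ = a³.
Check: a · (a³) → a · a³ = e, giving e as required.

Answer: a³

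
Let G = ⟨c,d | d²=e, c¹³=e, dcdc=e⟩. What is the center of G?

An element z ∈ Z(G) iff z commutes with every generator.
For example e is central: e·c = c = c·e; e·d = d = d·e.
Whereas c ∉ Z(G) since c·d = cd ≠ c¹²d = d·c.
Checking each of the 26 elements this way gives Z(G) = {e}, of order 1.

Answer: {e}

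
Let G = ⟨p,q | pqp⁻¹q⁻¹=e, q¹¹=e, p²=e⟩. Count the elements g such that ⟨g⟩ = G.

G is cyclic of order 22. An element generates G iff its order is 22, and a cyclic group of order 22 has exactly φ(22) = 10 such elements.

Answer: 10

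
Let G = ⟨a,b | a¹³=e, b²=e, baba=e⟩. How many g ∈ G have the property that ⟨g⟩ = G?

⟨g⟩ = G would require ord(g) = |G| = 26, but the maximum element order in G is 13 < 26. So G is not cyclic and no single element generates it: the count is 0.

Answer: 0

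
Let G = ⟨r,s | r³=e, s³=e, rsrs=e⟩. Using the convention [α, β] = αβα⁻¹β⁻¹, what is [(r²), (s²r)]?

[(r²), (s²r)] = (r²)·(s²r)·(r²)⁻¹·(s²r)⁻¹.
  (r²) · (s²r) = sr²
  (sr²) · r = s
  s · (r²s) = rs²r

Answer: rs²r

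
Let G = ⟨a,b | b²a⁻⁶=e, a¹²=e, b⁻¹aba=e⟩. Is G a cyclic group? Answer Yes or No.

Every cyclic group is abelian. But a·b = ab while b·a = a⁵b⁻¹, so a·b ≠ b·a and G is not abelian. Hence G is not cyclic.

Answer: No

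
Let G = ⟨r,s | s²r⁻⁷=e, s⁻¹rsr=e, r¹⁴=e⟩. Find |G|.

Enumerate words in the generators, reducing via the relations: the distinct elements are
  {e, r, s, rs, r², r³, r⁴, r⁵, r⁶, r⁷, r⁸, r⁹, r²s, r³s, r¹², r¹³, r¹¹, r¹⁰, r⁴s, r⁵s, r⁶s, s⁻¹, rs⁻¹, r²s⁻¹, r³s⁻¹, r⁴s⁻¹, r⁵s⁻¹, r⁶s⁻¹}.
No further products give new elements, so |G| = 28.

Answer: 28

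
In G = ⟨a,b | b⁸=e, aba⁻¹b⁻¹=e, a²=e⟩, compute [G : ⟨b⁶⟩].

First find ord(b⁶) by computing successive powers:
  (b⁶)¹ = b⁶, (b⁶)² = b⁴, (b⁶)³ = b², (b⁶)⁴ = e.
So |⟨b⁶⟩| = ord(b⁶) = 4. With |G| = 16, by Lagrange [G : ⟨b⁶⟩] = 16/4 = 4.

Answer: 4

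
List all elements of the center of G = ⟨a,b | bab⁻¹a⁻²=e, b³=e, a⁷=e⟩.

An element z ∈ Z(G) iff z commutes with every generator.
For example e is central: e·a = a = a·e; e·b = b = b·e.
Whereas a ∉ Z(G) since a·b = ab ≠ a²b = b·a.
Checking each of the 21 elements this way gives Z(G) = {e}, of order 1.

Answer: {e}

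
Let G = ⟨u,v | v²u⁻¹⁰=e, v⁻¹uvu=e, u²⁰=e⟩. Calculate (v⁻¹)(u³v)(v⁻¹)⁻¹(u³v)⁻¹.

[(v⁻¹), (u³v)] = (v⁻¹)·(u³v)·(v⁻¹)⁻¹·(u³v)⁻¹.
  (v⁻¹) · (u³v) = u¹⁷
  (u¹⁷) · v = u⁷v⁻¹
  (u⁷v⁻¹) · (u³v⁻¹) = u¹⁴

Answer: u¹⁴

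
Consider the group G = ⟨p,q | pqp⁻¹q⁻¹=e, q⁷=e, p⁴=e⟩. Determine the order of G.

Enumerate words in the generators, reducing via the relations: the distinct elements are
  {e, p, q, pq, p², p³, q², q³, q⁴, q⁵, q⁶, pq², pq³, pq⁴, pq⁵, pq⁶, p²q, p³q, p²q², p²q³, p²q⁴, p²q⁵, p²q⁶, p³q², p³q³, p³q⁴, p³q⁵, p³q⁶}.
No further products give new elements, so |G| = 28.

Answer: 28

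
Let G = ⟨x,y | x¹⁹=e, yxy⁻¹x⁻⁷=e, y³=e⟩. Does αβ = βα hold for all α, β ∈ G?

x·y = xy but y·x = x⁷y, so x·y ≠ y·x and G is not abelian.

Answer: No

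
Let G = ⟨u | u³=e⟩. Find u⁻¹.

The order of u is 3 (smallest k with uᵏ = e), so u⁻¹ = u² = u².
Check: u · (u²) → u · u² = e, giving e as required.

Answer: u²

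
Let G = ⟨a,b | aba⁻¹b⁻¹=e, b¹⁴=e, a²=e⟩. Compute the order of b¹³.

Compute successive powers until reaching e:
  (b¹³)¹ = b¹³, (b¹³)² = b¹², (b¹³)³ = b¹¹, (b¹³)⁴ = b¹⁰, (b¹³)⁵ = b⁹, (b¹³)⁶ = b⁸, (b¹³)⁷ = b⁷, (b¹³)⁸ = b⁶, (b¹³)⁹ = b⁵, (b¹³)¹⁰ = b⁴, (b¹³)¹¹ = b³, (b¹³)¹² = b², (b¹³)¹³ = b, (b¹³)¹⁴ = e.
The smallest positive k with (b¹³)ᵏ = e is 14.

Answer: 14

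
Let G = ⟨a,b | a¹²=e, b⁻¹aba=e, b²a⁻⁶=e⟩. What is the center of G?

An element z ∈ Z(G) iff z commutes with every generator.
For example a⁶ is central: (a⁶)·a = a⁷ = a·(a⁶); (a⁶)·b = b⁻¹ = b·(a⁶).
Whereas a ∉ Z(G) since a·b = ab ≠ a⁵b⁻¹ = b·a.
Checking each of the 24 elements this way gives Z(G) = {e, a⁶}, of order 2.

Answer: {e, a⁶}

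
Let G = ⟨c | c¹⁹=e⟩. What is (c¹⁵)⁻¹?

The order of (c¹⁵) is 19 (smallest k with (c¹⁵)ᵏ = e), so (c¹⁵)⁻¹ = (c¹⁵)¹⁸ = c⁴.
Check: (c¹⁵) · (c⁴) → (c¹⁵) · c⁴ = e, giving e as required.

Answer: c⁴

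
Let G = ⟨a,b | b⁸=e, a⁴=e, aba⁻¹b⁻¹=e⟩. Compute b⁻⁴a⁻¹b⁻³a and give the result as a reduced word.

Multiply left to right, reducing at each step:
  (b⁴) · a⁻¹ = a³b⁴
  (a³b⁴) · b⁻³ = a³b
  (a³b) · a = b

Answer: b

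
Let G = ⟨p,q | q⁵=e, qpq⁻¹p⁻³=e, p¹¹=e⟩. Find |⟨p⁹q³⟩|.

|⟨p⁹q³⟩| equals the order of p⁹q³. Compute successive powers until reaching e:
  (p⁹q³)¹ = p⁹q³, (p⁹q³)² = p¹⁰q, (p⁹q³)³ = p⁴q⁴, (p⁹q³)⁴ = p⁷q², (p⁹q³)⁵ = e.
The smallest positive k with (p⁹q³)ᵏ = e is 5, so |⟨p⁹q³⟩| = 5.

Answer: 5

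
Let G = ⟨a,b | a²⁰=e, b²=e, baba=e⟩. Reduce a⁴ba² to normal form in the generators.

Multiply left to right, reducing at each step:
  (a⁴) · b = a⁴b
  (a⁴b) · a² = a²b

Answer: a²b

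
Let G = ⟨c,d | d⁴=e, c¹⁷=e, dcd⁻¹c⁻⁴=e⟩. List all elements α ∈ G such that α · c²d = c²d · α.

⟨c²d⟩ ⊆ C_G(c²d) since powers of c²d commute with c²d; so |C_G(c²d)| ≥ |⟨c²d⟩| = 4.
By orbit–stabilizer, |C_G(c²d)| = |G| / |conj. class of c²d| = 68 / 17 = 4.
The 4 elements commuting with c²d are {e, c²d, c⁸d³, c¹⁰d²}.

Answer: {e, c²d, c⁸d³, c¹⁰d²}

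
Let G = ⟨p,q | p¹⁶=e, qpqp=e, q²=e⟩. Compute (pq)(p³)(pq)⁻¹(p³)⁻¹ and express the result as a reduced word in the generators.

[(pq), (p³)] = (pq)·(p³)·(pq)⁻¹·(p³)⁻¹.
  (pq) · (p³) = p¹⁴q
  (p¹⁴q) · (pq) = p¹³
  (p¹³) · (p¹³) = p¹⁰

Answer: p¹⁰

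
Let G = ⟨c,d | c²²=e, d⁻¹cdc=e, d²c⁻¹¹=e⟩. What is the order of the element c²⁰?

Compute successive powers until reaching e:
  (c²⁰)¹ = c²⁰, (c²⁰)² = c¹⁸, (c²⁰)³ = c¹⁶, (c²⁰)⁴ = c¹⁴, (c²⁰)⁵ = c¹², (c²⁰)⁶ = c¹⁰, (c²⁰)⁷ = c⁸, (c²⁰)⁸ = c⁶, (c²⁰)⁹ = c⁴, (c²⁰)¹⁰ = c², (c²⁰)¹¹ = e.
The smallest positive k with (c²⁰)ᵏ = e is 11.

Answer: 11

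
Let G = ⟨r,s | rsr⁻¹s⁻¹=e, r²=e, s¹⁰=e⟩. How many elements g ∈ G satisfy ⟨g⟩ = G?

⟨g⟩ = G would require ord(g) = |G| = 20, but the maximum element order in G is 10 < 20. So G is not cyclic and no single element generates it: the count is 0.

Answer: 0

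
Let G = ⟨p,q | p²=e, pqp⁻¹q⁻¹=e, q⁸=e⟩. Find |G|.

Enumerate words in the generators, reducing via the relations: the distinct elements are
  {e, p, q, pq, q², q³, q⁴, q⁵, q⁶, q⁷, pq², pq³, pq⁴, pq⁵, pq⁶, pq⁷}.
No further products give new elements, so |G| = 16.

Answer: 16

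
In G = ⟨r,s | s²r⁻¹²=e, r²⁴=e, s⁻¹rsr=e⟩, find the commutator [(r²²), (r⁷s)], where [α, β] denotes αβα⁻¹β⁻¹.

[(r²²), (r⁷s)] = (r²²)·(r⁷s)·(r²²)⁻¹·(r⁷s)⁻¹.
  (r²²) · (r⁷s) = r⁵s
  (r⁵s) · (r²) = r³s
  (r³s) · (r⁷s⁻¹) = r²⁰

Answer: r²⁰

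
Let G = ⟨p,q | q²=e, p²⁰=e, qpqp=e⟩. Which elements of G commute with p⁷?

⟨p⁷⟩ ⊆ C_G(p⁷) since powers of p⁷ commute with p⁷; so |C_G(p⁷)| ≥ |⟨p⁷⟩| = 20.
By orbit–stabilizer, |C_G(p⁷)| = |G| / |conj. class of p⁷| = 40 / 2 = 20.
The 20 elements commuting with p⁷ are {e, p, p², p³, p⁴, p⁵, p⁶, p⁷, p⁸, p⁹, p¹⁰, p¹¹, p¹², p¹³, p¹⁴, p¹⁵, p¹⁶, p¹⁷, p¹⁸, p¹⁹}.

Answer: {e, p, p², p³, p⁴, p⁵, p⁶, p⁷, p⁸, p⁹, p¹⁰, p¹¹, p¹², p¹³, p¹⁴, p¹⁵, p¹⁶, p¹⁷, p¹⁸, p¹⁹}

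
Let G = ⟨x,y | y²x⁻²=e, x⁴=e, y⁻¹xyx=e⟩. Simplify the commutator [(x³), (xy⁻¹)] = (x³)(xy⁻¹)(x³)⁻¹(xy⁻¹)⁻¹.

[(x³), (xy⁻¹)] = (x³)·(xy⁻¹)·(x³)⁻¹·(xy⁻¹)⁻¹.
  (x³) · (xy⁻¹) = y⁻¹
  (y⁻¹) · x = xy
  (xy) · (xy) = x²

Answer: x²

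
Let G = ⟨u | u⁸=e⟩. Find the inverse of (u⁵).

The order of (u⁵) is 8 (smallest k with (u⁵)ᵏ = e), so (u⁵)⁻¹ = (u⁵)⁷ = u³.
Check: (u⁵) · (u³) → (u⁵) · u³ = e, giving e as required.

Answer: u³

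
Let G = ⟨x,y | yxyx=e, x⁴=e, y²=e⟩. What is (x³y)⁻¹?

The order of (x³y) is 2 (smallest k with (x³y)ᵏ = e), so (x³y)⁻¹ = (x³y)¹ = x³y.
Check: (x³y) · (x³y) → (x³y) · x³ = y;   y · y = e, giving e as required.

Answer: x³y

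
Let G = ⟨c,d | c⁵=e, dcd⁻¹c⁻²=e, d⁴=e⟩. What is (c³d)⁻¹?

The order of (c³d) is 4 (smallest k with (c³d)ᵏ = e), so (c³d)⁻¹ = (c³d)³ = cd³.
Check: (c³d) · (cd³) → (c³d) · c = d;   d · d³ = e, giving e as required.

Answer: cd³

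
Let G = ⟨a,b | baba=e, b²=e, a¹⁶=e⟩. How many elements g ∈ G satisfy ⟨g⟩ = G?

⟨g⟩ = G would require ord(g) = |G| = 32, but the maximum element order in G is 16 < 32. So G is not cyclic and no single element generates it: the count is 0.

Answer: 0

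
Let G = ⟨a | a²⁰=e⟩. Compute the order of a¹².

Compute successive powers until reaching e:
  (a¹²)¹ = a¹², (a¹²)² = a⁴, (a¹²)³ = a¹⁶, (a¹²)⁴ = a⁸, (a¹²)⁵ = e.
The smallest positive k with (a¹²)ᵏ = e is 5.

Answer: 5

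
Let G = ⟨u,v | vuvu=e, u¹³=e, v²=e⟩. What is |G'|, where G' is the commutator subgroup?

G' = [G, G] is generated by all commutators. The generator-pair commutators are: [u, v] = u².
The subgroup they normally generate is {e, u, u², u³, u⁴, u⁵, u⁶, u⁷, u⁸, u⁹, u¹⁰, u¹¹, u¹²}, of order 13.
Check: |G/G'| = 26/13 = 2 is the order of the abelianisation.

Answer: 13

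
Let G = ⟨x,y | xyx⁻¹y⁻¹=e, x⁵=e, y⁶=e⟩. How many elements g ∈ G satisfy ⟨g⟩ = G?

G is cyclic of order 30. An element generates G iff its order is 30, and a cyclic group of order 30 has exactly φ(30) = 8 such elements.

Answer: 8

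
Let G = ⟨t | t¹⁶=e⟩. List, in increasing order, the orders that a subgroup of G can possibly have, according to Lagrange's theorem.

|G| = 16 = 2⁴. By Lagrange's theorem the order of any subgroup divides 16; the divisors of 16 are 1, 2, 4, 8, 16.

Answer: 1, 2, 4, 8, 16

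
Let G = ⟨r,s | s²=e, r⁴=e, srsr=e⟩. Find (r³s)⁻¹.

The order of (r³s) is 2 (smallest k with (r³s)ᵏ = e), so (r³s)⁻¹ = (r³s)¹ = r³s.
Check: (r³s) · (r³s) → (r³s) · r³ = s;   s · s = e, giving e as required.

Answer: r³s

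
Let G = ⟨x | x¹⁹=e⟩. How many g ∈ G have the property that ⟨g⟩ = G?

G is cyclic of order 19. An element generates G iff its order is 19, and a cyclic group of order 19 has exactly φ(19) = 18 such elements.

Answer: 18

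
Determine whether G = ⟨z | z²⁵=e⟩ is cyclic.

|G| = 25. The element z has order 25 (its powers give 25 distinct elements), so ⟨z⟩ = G and G is cyclic.

Answer: Yes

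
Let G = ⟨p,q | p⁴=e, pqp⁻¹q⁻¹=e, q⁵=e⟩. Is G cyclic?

|G| = 20. The element pq has order 20 (its powers give 20 distinct elements), so ⟨pq⟩ = G and G is cyclic.

Answer: Yes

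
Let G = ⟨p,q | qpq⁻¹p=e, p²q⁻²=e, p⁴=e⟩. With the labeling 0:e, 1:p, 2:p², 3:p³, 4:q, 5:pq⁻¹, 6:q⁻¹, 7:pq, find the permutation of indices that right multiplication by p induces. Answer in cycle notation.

(0 1 2 3)(4 5 6 7)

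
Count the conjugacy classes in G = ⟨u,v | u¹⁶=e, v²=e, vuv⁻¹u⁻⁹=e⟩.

The conjugacy classes (representative and size) are:
  [e] (size 1), [u⁹] (size 2), [u²] (size 1), [u³] (size 2), [u⁴] (size 1), [u¹³] (size 2), [u⁶] (size 1), [u¹⁵] (size 2), [u⁸] (size 1), [u¹⁰] (size 1), [u¹²] (size 1), [u¹⁴] (size 1), [v] (size 2), [uv] (size 2), [u²v] (size 2), [u¹¹v] (size 2), [u⁴v] (size 2), [u¹³v] (size 2), [u¹⁴v] (size 2), [u¹⁵v] (size 2).
Class equation: 1 + 2 + 1 + 2 + 1 + 2 + 1 + 2 + 1 + 1 + 1 + 1 + 2 + 2 + 2 + 2 + 2 + 2 + 2 + 2 = 32 = |G|. So G has 20 conjugacy classes.

Answer: 20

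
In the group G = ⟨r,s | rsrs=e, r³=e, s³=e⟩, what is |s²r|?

Compute successive powers until reaching e:
  (s²r)¹ = s²r, (s²r)² = r²s, (s²r)³ = e.
The smallest positive k with (s²r)ᵏ = e is 3.

Answer: 3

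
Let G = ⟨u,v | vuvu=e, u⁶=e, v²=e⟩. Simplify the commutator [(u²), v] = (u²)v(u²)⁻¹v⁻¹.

[(u²), v] = (u²)·v·(u²)⁻¹·v⁻¹.
  (u²) · v = u²v
  (u²v) · (u⁴) = u⁴v
  (u⁴v) · v = u⁴

Answer: u⁴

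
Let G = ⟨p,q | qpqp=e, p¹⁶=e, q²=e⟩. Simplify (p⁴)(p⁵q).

Compute (p⁴) · (p⁵q) by multiplying left to right and reducing via the relations at each step:
  (p⁴) · p⁵ = p⁹
  (p⁹) · q = p⁹q

Answer: p⁹q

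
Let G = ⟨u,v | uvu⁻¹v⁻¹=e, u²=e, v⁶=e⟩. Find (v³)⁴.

Compute successive powers of (v³), reducing at each step:
  (v³)²: (v³) · v³ = e
  (v³)³: e · v³ = v³
  (v³)⁴: (v³) · v³ = e

Answer: e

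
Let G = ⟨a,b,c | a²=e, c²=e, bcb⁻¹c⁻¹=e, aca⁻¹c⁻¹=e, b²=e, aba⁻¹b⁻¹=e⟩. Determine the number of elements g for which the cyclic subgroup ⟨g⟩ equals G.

⟨g⟩ = G would require ord(g) = |G| = 8, but the maximum element order in G is 2 < 8. So G is not cyclic and no single element generates it: the count is 0.

Answer: 0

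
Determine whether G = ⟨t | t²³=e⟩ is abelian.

G has a single generator, so G is cyclic and hence abelian.

Answer: Yes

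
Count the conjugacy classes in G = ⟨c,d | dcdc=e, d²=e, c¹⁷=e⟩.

The conjugacy classes (representative and size) are:
  [e] (size 1), [c¹⁶] (size 2), [c²] (size 2), [c³] (size 2), [c¹³] (size 2), [c¹²] (size 2), [c⁶] (size 2), [c¹⁰] (size 2), [c⁹] (size 2), [c⁷d] (size 17).
Class equation: 1 + 2 + 2 + 2 + 2 + 2 + 2 + 2 + 2 + 17 = 34 = |G|. So G has 10 conjugacy classes.

Answer: 10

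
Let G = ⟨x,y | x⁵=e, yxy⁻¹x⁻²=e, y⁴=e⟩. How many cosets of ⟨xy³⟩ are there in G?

First find ord(xy³) by computing successive powers:
  (xy³)¹ = xy³, (xy³)² = x⁴y², (xy³)³ = x³y, (xy³)⁴ = e.
So |⟨xy³⟩| = ord(xy³) = 4. With |G| = 20, by Lagrange [G : ⟨xy³⟩] = 20/4 = 5.

Answer: 5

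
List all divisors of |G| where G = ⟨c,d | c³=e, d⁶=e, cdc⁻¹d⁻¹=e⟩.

|G| = 18 = 2 · 3². By Lagrange's theorem the order of any subgroup divides 18; the divisors of 18 are 1, 2, 3, 6, 9, 18.

Answer: 1, 2, 3, 6, 9, 18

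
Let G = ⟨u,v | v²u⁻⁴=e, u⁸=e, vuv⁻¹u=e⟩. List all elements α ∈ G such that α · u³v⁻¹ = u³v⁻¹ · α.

⟨u³v⁻¹⟩ ⊆ C_G(u³v⁻¹) since powers of u³v⁻¹ commute with u³v⁻¹; so |C_G(u³v⁻¹)| ≥ |⟨u³v⁻¹⟩| = 4.
By orbit–stabilizer, |C_G(u³v⁻¹)| = |G| / |conj. class of u³v⁻¹| = 16 / 4 = 4.
The 4 elements commuting with u³v⁻¹ are {e, u⁴, u³v⁻¹, u³v}.

Answer: {e, u⁴, u³v⁻¹, u³v}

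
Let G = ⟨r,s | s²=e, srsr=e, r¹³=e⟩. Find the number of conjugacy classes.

The conjugacy classes (representative and size) are:
  [e] (size 1), [r¹²] (size 2), [r¹¹] (size 2), [r³] (size 2), [r⁴] (size 2), [r⁸] (size 2), [r⁶] (size 2), [s] (size 13).
Class equation: 1 + 2 + 2 + 2 + 2 + 2 + 2 + 13 = 26 = |G|. So G has 8 conjugacy classes.

Answer: 8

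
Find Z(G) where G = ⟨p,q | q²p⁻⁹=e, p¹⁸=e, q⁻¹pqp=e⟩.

An element z ∈ Z(G) iff z commutes with every generator.
For example p⁹ is central: (p⁹)·p = p¹⁰ = p·(p⁹); (p⁹)·q = q⁻¹ = q·(p⁹).
Whereas p ∉ Z(G) since p·q = pq ≠ p⁸q⁻¹ = q·p.
Checking each of the 36 elements this way gives Z(G) = {e, p⁹}, of order 2.

Answer: {e, p⁹}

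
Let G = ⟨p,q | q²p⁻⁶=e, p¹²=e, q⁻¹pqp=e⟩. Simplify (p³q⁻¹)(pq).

Compute (p³q⁻¹) · (pq) by multiplying left to right and reducing via the relations at each step:
  (p³q⁻¹) · p = p²q⁻¹
  (p²q⁻¹) · q = p²

Answer: p²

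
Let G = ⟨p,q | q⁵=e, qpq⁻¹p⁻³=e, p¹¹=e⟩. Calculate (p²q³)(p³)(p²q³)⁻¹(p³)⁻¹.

[(p²q³), (p³)] = (p²q³)·(p³)·(p²q³)⁻¹·(p³)⁻¹.
  (p²q³) · (p³) = p⁶q³
  (p⁶q³) · (p⁴q²) = p⁴
  (p⁴) · (p⁸) = p

Answer: p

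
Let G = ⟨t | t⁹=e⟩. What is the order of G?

G is generated by a single element, so G is cyclic. The relator gives t⁹ = e and no smaller power is forced to be e, so the 9 powers {e, t, t², t³, t⁴, t⁵, t⁶, t⁷, t⁸} are distinct. Hence |G| = 9.

Answer: 9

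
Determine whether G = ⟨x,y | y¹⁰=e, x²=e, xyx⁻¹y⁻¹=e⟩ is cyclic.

|G| = 20, but the maximum element order in G is 10 < 20. No single element generates all of G, so G is not cyclic.

Answer: No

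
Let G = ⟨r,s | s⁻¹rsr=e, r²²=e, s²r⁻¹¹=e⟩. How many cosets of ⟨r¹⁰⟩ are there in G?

First find ord(r¹⁰) by computing successive powers:
  (r¹⁰)¹ = r¹⁰, (r¹⁰)² = r²⁰, (r¹⁰)³ = r⁸, (r¹⁰)⁴ = r¹⁸, (r¹⁰)⁵ = r⁶, (r¹⁰)⁶ = r¹⁶, (r¹⁰)⁷ = r⁴, (r¹⁰)⁸ = r¹⁴, (r¹⁰)⁹ = r², (r¹⁰)¹⁰ = r¹², (r¹⁰)¹¹ = e.
So |⟨r¹⁰⟩| = ord(r¹⁰) = 11. With |G| = 44, by Lagrange [G : ⟨r¹⁰⟩] = 44/11 = 4.

Answer: 4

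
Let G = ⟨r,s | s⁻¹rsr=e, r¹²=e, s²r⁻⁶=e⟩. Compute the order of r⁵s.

Compute successive powers until reaching e:
  (r⁵s)¹ = r⁵s, (r⁵s)² = r⁶, (r⁵s)³ = r⁵s⁻¹, (r⁵s)⁴ = e.
The smallest positive k with (r⁵s)ᵏ = e is 4.

Answer: 4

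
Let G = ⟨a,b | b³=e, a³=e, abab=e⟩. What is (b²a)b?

Compute (b²a) · b by multiplying left to right and reducing via the relations at each step:
  (b²a) · b = ba²

Answer: ba²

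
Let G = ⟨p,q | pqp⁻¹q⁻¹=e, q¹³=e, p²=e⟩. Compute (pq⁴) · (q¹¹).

Compute (pq⁴) · (q¹¹) by multiplying left to right and reducing via the relations at each step:
  (pq⁴) · q¹¹ = pq²

Answer: pq²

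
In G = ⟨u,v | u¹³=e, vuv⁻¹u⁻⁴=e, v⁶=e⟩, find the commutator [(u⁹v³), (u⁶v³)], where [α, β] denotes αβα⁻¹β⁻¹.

[(u⁹v³), (u⁶v³)] = (u⁹v³)·(u⁶v³)·(u⁹v³)⁻¹·(u⁶v³)⁻¹.
  (u⁹v³) · (u⁶v³) = u³
  (u³) · (u⁹v³) = u¹²v³
  (u¹²v³) · (u⁶v³) = u⁶

Answer: u⁶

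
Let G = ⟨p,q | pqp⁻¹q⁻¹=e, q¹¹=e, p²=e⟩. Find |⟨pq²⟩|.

|⟨pq²⟩| equals the order of pq². Compute successive powers until reaching e:
  (pq²)¹ = pq², (pq²)² = q⁴, (pq²)³ = pq⁶, (pq²)⁴ = q⁸, (pq²)⁵ = pq¹⁰, (pq²)⁶ = q, (pq²)⁷ = pq³, (pq²)⁸ = q⁵, (pq²)⁹ = pq⁷, (pq²)¹⁰ = q⁹, (pq²)¹¹ = p, (pq²)¹² = q², (pq²)¹³ = pq⁴, (pq²)¹⁴ = q⁶, (pq²)¹⁵ = pq⁸, (pq²)¹⁶ = q¹⁰, (pq²)¹⁷ = pq, (pq²)¹⁸ = q³, (pq²)¹⁹ = pq⁵, (pq²)²⁰ = q⁷, (pq²)²¹ = pq⁹, (pq²)²² = e.
The smallest positive k with (pq²)ᵏ = e is 22, so |⟨pq²⟩| = 22.

Answer: 22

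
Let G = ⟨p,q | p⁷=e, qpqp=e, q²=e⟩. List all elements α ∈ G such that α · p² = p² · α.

⟨p²⟩ ⊆ C_G(p²) since powers of p² commute with p²; so |C_G(p²)| ≥ |⟨p²⟩| = 7.
By orbit–stabilizer, |C_G(p²)| = |G| / |conj. class of p²| = 14 / 2 = 7.
The 7 elements commuting with p² are {e, p, p², p³, p⁴, p⁵, p⁶}.

Answer: {e, p, p², p³, p⁴, p⁵, p⁶}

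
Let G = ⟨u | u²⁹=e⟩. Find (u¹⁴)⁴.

Compute successive powers of (u¹⁴), reducing at each step:
  (u¹⁴)²: (u¹⁴) · u¹⁴ = u²⁸
  (u¹⁴)³: (u²⁸) · u¹⁴ = u¹³
  (u¹⁴)⁴: (u¹³) · u¹⁴ = u²⁷

Answer: u²⁷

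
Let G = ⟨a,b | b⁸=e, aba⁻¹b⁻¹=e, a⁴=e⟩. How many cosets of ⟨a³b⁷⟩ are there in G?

First find ord(a³b⁷) by computing successive powers:
  (a³b⁷)¹ = a³b⁷, (a³b⁷)² = a²b⁶, (a³b⁷)³ = ab⁵, (a³b⁷)⁴ = b⁴, (a³b⁷)⁵ = a³b³, (a³b⁷)⁶ = a²b², (a³b⁷)⁷ = ab, (a³b⁷)⁸ = e.
So |⟨a³b⁷⟩| = ord(a³b⁷) = 8. With |G| = 32, by Lagrange [G : ⟨a³b⁷⟩] = 32/8 = 4.

Answer: 4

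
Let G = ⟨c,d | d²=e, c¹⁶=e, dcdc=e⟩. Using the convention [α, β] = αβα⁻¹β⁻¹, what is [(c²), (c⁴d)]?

[(c²), (c⁴d)] = (c²)·(c⁴d)·(c²)⁻¹·(c⁴d)⁻¹.
  (c²) · (c⁴d) = c⁶d
  (c⁶d) · (c¹⁴) = c⁸d
  (c⁸d) · (c⁴d) = c⁴

Answer: c⁴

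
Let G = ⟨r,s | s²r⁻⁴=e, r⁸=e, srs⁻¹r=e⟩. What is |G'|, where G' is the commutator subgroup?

G' = [G, G] is generated by all commutators. The generator-pair commutators are: [r, s] = r².
The subgroup they normally generate is {e, r², r⁴, r⁶}, of order 4.
Check: |G/G'| = 16/4 = 4 is the order of the abelianisation.

Answer: 4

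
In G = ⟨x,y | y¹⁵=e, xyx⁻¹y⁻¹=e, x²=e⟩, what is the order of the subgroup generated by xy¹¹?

|⟨xy¹¹⟩| equals the order of xy¹¹. Compute successive powers until reaching e:
  (xy¹¹)¹ = xy¹¹, (xy¹¹)² = y⁷, (xy¹¹)³ = xy³, (xy¹¹)⁴ = y¹⁴, (xy¹¹)⁵ = xy¹⁰, (xy¹¹)⁶ = y⁶, (xy¹¹)⁷ = xy², (xy¹¹)⁸ = y¹³, (xy¹¹)⁹ = xy⁹, (xy¹¹)¹⁰ = y⁵, (xy¹¹)¹¹ = xy, (xy¹¹)¹² = y¹², (xy¹¹)¹³ = xy⁸, (xy¹¹)¹⁴ = y⁴, (xy¹¹)¹⁵ = x, (xy¹¹)¹⁶ = y¹¹, (xy¹¹)¹⁷ = xy⁷, (xy¹¹)¹⁸ = y³, (xy¹¹)¹⁹ = xy¹⁴, (xy¹¹)²⁰ = y¹⁰, (xy¹¹)²¹ = xy⁶, (xy¹¹)²² = y², (xy¹¹)²³ = xy¹³, (xy¹¹)²⁴ = y⁹, (xy¹¹)²⁵ = xy⁵, (xy¹¹)²⁶ = y, (xy¹¹)²⁷ = xy¹², (xy¹¹)²⁸ = y⁸, (xy¹¹)²⁹ = xy⁴, (xy¹¹)³⁰ = e.
The smallest positive k with (xy¹¹)ᵏ = e is 30, so |⟨xy¹¹⟩| = 30.

Answer: 30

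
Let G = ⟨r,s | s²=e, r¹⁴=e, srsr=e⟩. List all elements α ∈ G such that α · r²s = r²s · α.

⟨r²s⟩ ⊆ C_G(r²s) since powers of r²s commute with r²s; so |C_G(r²s)| ≥ |⟨r²s⟩| = 2.
By orbit–stabilizer, |C_G(r²s)| = |G| / |conj. class of r²s| = 28 / 7 = 4.
The 4 elements commuting with r²s are {e, r⁷, r²s, r⁹s}.

Answer: {e, r⁷, r²s, r⁹s}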